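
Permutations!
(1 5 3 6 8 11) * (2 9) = (1 5 3 6 8 11)(2 9) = [0, 5, 9, 6, 4, 3, 8, 7, 11, 2, 10, 1]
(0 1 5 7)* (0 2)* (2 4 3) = (0 1 5 7 4 3 2) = [1, 5, 0, 2, 3, 7, 6, 4]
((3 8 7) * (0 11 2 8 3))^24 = ((0 11 2 8 7))^24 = (0 7 8 2 11)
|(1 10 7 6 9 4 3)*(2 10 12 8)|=|(1 12 8 2 10 7 6 9 4 3)|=10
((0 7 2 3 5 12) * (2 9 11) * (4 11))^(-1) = (0 12 5 3 2 11 4 9 7)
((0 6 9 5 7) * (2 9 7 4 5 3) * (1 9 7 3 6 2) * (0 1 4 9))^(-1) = ((0 2 7 1)(3 4 5 9 6))^(-1) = (0 1 7 2)(3 6 9 5 4)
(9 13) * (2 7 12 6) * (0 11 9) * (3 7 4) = (0 11 9 13)(2 4 3 7 12 6) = [11, 1, 4, 7, 3, 5, 2, 12, 8, 13, 10, 9, 6, 0]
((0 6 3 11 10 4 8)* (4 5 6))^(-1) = ((0 4 8)(3 11 10 5 6))^(-1) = (0 8 4)(3 6 5 10 11)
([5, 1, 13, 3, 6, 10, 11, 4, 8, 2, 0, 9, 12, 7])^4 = (0 5 10)(2 6 13 11 7 9 4)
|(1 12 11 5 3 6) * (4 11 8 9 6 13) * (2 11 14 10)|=|(1 12 8 9 6)(2 11 5 3 13 4 14 10)|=40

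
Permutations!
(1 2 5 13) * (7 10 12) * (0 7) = (0 7 10 12)(1 2 5 13) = [7, 2, 5, 3, 4, 13, 6, 10, 8, 9, 12, 11, 0, 1]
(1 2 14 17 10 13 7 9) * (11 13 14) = (1 2 11 13 7 9)(10 14 17) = [0, 2, 11, 3, 4, 5, 6, 9, 8, 1, 14, 13, 12, 7, 17, 15, 16, 10]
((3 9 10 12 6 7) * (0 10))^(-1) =(0 9 3 7 6 12 10)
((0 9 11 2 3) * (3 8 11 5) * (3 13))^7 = (0 5 3 9 13)(2 8 11)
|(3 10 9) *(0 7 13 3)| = 6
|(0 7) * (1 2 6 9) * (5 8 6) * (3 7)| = |(0 3 7)(1 2 5 8 6 9)| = 6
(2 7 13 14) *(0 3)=(0 3)(2 7 13 14)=[3, 1, 7, 0, 4, 5, 6, 13, 8, 9, 10, 11, 12, 14, 2]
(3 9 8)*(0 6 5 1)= (0 6 5 1)(3 9 8)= [6, 0, 2, 9, 4, 1, 5, 7, 3, 8]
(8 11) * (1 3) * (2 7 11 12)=(1 3)(2 7 11 8 12)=[0, 3, 7, 1, 4, 5, 6, 11, 12, 9, 10, 8, 2]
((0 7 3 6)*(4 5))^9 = (0 7 3 6)(4 5)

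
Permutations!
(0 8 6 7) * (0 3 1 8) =[0, 8, 2, 1, 4, 5, 7, 3, 6] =(1 8 6 7 3)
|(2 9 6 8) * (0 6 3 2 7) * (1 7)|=|(0 6 8 1 7)(2 9 3)|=15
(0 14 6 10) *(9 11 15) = (0 14 6 10)(9 11 15) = [14, 1, 2, 3, 4, 5, 10, 7, 8, 11, 0, 15, 12, 13, 6, 9]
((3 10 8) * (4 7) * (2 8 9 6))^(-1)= (2 6 9 10 3 8)(4 7)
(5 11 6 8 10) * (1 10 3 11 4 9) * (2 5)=(1 10 2 5 4 9)(3 11 6 8)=[0, 10, 5, 11, 9, 4, 8, 7, 3, 1, 2, 6]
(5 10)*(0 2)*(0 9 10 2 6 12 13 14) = (0 6 12 13 14)(2 9 10 5) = [6, 1, 9, 3, 4, 2, 12, 7, 8, 10, 5, 11, 13, 14, 0]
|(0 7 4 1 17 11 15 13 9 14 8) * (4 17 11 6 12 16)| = 14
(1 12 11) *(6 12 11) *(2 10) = (1 11)(2 10)(6 12) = [0, 11, 10, 3, 4, 5, 12, 7, 8, 9, 2, 1, 6]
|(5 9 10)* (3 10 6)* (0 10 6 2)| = |(0 10 5 9 2)(3 6)| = 10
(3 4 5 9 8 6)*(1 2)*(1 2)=(3 4 5 9 8 6)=[0, 1, 2, 4, 5, 9, 3, 7, 6, 8]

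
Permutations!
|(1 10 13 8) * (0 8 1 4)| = |(0 8 4)(1 10 13)| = 3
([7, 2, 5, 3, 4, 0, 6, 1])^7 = (0 1 5 7 2)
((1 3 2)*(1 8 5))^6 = (1 3 2 8 5)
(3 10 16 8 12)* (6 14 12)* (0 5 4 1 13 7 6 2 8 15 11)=(0 5 4 1 13 7 6 14 12 3 10 16 15 11)(2 8)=[5, 13, 8, 10, 1, 4, 14, 6, 2, 9, 16, 0, 3, 7, 12, 11, 15]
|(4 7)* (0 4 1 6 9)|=|(0 4 7 1 6 9)|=6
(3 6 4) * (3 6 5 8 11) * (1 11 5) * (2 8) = (1 11 3)(2 8 5)(4 6) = [0, 11, 8, 1, 6, 2, 4, 7, 5, 9, 10, 3]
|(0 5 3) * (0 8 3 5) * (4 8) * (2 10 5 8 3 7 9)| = 6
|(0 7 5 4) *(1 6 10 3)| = 4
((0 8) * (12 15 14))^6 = (15)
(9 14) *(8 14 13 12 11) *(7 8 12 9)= (7 8 14)(9 13)(11 12)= [0, 1, 2, 3, 4, 5, 6, 8, 14, 13, 10, 12, 11, 9, 7]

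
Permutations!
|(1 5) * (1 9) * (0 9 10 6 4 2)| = |(0 9 1 5 10 6 4 2)| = 8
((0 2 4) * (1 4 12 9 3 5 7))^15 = (0 7 9)(1 3 2)(4 5 12)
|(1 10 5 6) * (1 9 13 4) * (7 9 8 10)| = |(1 7 9 13 4)(5 6 8 10)| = 20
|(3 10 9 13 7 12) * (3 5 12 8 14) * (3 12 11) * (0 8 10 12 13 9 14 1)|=12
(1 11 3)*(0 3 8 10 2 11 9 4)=(0 3 1 9 4)(2 11 8 10)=[3, 9, 11, 1, 0, 5, 6, 7, 10, 4, 2, 8]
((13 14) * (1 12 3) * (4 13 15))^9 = (4 13 14 15)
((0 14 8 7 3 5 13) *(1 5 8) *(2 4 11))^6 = ((0 14 1 5 13)(2 4 11)(3 8 7))^6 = (0 14 1 5 13)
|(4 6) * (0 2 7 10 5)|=10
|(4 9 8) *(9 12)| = 4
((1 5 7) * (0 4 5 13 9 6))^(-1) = (0 6 9 13 1 7 5 4)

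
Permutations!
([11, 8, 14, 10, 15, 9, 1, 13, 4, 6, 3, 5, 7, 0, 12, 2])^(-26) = [5, 4, 12, 3, 2, 6, 8, 0, 15, 1, 10, 9, 13, 11, 7, 14]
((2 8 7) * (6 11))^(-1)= ((2 8 7)(6 11))^(-1)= (2 7 8)(6 11)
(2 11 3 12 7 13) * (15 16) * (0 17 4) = [17, 1, 11, 12, 0, 5, 6, 13, 8, 9, 10, 3, 7, 2, 14, 16, 15, 4] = (0 17 4)(2 11 3 12 7 13)(15 16)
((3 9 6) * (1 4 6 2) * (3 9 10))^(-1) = ((1 4 6 9 2)(3 10))^(-1) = (1 2 9 6 4)(3 10)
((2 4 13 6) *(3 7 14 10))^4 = (14)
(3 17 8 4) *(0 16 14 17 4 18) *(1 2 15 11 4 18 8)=[16, 2, 15, 18, 3, 5, 6, 7, 8, 9, 10, 4, 12, 13, 17, 11, 14, 1, 0]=(0 16 14 17 1 2 15 11 4 3 18)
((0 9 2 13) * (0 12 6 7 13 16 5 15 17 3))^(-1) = (0 3 17 15 5 16 2 9)(6 12 13 7)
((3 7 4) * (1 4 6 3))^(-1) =((1 4)(3 7 6))^(-1) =(1 4)(3 6 7)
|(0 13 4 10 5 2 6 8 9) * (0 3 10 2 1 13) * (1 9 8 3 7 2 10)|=|(1 13 4 10 5 9 7 2 6 3)|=10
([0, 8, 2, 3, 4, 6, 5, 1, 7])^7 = [0, 8, 2, 3, 4, 6, 5, 1, 7]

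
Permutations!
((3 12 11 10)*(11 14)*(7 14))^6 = (14)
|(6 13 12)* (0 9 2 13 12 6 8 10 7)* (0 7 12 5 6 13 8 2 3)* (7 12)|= |(13)(0 9 3)(2 8 10 7 12)(5 6)|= 30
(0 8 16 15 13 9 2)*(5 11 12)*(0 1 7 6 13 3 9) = (0 8 16 15 3 9 2 1 7 6 13)(5 11 12) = [8, 7, 1, 9, 4, 11, 13, 6, 16, 2, 10, 12, 5, 0, 14, 3, 15]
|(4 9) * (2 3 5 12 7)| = 10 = |(2 3 5 12 7)(4 9)|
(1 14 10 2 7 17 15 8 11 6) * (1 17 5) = (1 14 10 2 7 5)(6 17 15 8 11) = [0, 14, 7, 3, 4, 1, 17, 5, 11, 9, 2, 6, 12, 13, 10, 8, 16, 15]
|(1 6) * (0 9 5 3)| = 4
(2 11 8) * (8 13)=(2 11 13 8)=[0, 1, 11, 3, 4, 5, 6, 7, 2, 9, 10, 13, 12, 8]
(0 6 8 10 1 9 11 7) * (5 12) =(0 6 8 10 1 9 11 7)(5 12) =[6, 9, 2, 3, 4, 12, 8, 0, 10, 11, 1, 7, 5]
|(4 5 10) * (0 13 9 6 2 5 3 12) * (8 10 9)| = 28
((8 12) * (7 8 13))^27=((7 8 12 13))^27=(7 13 12 8)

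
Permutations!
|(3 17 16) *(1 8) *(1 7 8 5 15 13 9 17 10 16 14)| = 42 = |(1 5 15 13 9 17 14)(3 10 16)(7 8)|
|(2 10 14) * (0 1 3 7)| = 12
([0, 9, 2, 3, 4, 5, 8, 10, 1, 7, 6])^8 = (1 7 6)(8 9 10)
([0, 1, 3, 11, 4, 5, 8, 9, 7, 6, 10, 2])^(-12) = (11)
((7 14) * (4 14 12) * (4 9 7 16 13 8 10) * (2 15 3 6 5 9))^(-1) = (2 12 7 9 5 6 3 15)(4 10 8 13 16 14)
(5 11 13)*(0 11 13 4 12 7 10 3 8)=(0 11 4 12 7 10 3 8)(5 13)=[11, 1, 2, 8, 12, 13, 6, 10, 0, 9, 3, 4, 7, 5]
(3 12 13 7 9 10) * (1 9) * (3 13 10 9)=[0, 3, 2, 12, 4, 5, 6, 1, 8, 9, 13, 11, 10, 7]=(1 3 12 10 13 7)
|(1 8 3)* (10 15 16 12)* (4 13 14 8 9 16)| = |(1 9 16 12 10 15 4 13 14 8 3)| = 11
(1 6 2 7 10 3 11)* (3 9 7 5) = [0, 6, 5, 11, 4, 3, 2, 10, 8, 7, 9, 1] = (1 6 2 5 3 11)(7 10 9)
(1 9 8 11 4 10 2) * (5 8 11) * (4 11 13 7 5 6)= [0, 9, 1, 3, 10, 8, 4, 5, 6, 13, 2, 11, 12, 7]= (1 9 13 7 5 8 6 4 10 2)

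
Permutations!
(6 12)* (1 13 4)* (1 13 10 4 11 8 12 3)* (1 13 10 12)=(1 12 6 3 13 11 8)(4 10)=[0, 12, 2, 13, 10, 5, 3, 7, 1, 9, 4, 8, 6, 11]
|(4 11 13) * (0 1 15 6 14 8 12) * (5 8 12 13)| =|(0 1 15 6 14 12)(4 11 5 8 13)| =30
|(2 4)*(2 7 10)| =|(2 4 7 10)| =4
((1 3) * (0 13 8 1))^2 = ((0 13 8 1 3))^2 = (0 8 3 13 1)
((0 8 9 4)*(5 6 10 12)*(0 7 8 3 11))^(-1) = ((0 3 11)(4 7 8 9)(5 6 10 12))^(-1) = (0 11 3)(4 9 8 7)(5 12 10 6)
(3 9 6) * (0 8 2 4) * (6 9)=[8, 1, 4, 6, 0, 5, 3, 7, 2, 9]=(9)(0 8 2 4)(3 6)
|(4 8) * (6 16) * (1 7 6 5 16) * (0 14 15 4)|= 30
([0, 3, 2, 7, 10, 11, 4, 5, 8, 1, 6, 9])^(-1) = [0, 9, 2, 1, 6, 7, 10, 3, 8, 11, 4, 5]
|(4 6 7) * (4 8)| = |(4 6 7 8)| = 4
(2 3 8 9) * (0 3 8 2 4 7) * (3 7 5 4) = (0 7)(2 8 9 3)(4 5) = [7, 1, 8, 2, 5, 4, 6, 0, 9, 3]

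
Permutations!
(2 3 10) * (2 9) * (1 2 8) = (1 2 3 10 9 8) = [0, 2, 3, 10, 4, 5, 6, 7, 1, 8, 9]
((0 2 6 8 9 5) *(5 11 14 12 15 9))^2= (0 6 5 2 8)(9 14 15 11 12)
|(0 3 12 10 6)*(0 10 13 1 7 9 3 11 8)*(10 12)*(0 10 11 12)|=|(0 12 13 1 7 9 3 11 8 10 6)|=11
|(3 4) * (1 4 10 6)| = 5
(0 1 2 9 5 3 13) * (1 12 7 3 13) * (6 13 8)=(0 12 7 3 1 2 9 5 8 6 13)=[12, 2, 9, 1, 4, 8, 13, 3, 6, 5, 10, 11, 7, 0]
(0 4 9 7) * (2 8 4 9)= (0 9 7)(2 8 4)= [9, 1, 8, 3, 2, 5, 6, 0, 4, 7]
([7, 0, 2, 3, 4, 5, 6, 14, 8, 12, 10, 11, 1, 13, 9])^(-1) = [1, 12, 2, 3, 4, 5, 6, 0, 8, 14, 10, 11, 9, 13, 7]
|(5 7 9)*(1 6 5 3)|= 6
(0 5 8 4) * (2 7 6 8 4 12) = (0 5 4)(2 7 6 8 12) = [5, 1, 7, 3, 0, 4, 8, 6, 12, 9, 10, 11, 2]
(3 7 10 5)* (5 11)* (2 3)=(2 3 7 10 11 5)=[0, 1, 3, 7, 4, 2, 6, 10, 8, 9, 11, 5]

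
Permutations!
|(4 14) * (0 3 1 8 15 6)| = |(0 3 1 8 15 6)(4 14)| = 6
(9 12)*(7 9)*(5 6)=[0, 1, 2, 3, 4, 6, 5, 9, 8, 12, 10, 11, 7]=(5 6)(7 9 12)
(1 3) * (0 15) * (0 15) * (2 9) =(15)(1 3)(2 9) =[0, 3, 9, 1, 4, 5, 6, 7, 8, 2, 10, 11, 12, 13, 14, 15]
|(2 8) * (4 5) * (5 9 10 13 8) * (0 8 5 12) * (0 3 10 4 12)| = 30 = |(0 8 2)(3 10 13 5 12)(4 9)|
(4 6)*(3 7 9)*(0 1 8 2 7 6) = [1, 8, 7, 6, 0, 5, 4, 9, 2, 3] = (0 1 8 2 7 9 3 6 4)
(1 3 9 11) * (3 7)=(1 7 3 9 11)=[0, 7, 2, 9, 4, 5, 6, 3, 8, 11, 10, 1]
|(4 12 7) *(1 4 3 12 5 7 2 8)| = 8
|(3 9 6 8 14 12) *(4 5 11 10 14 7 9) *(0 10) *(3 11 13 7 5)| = 30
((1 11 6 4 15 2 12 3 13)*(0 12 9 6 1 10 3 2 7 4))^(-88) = ((0 12 2 9 6)(1 11)(3 13 10)(4 15 7))^(-88) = (0 2 6 12 9)(3 10 13)(4 7 15)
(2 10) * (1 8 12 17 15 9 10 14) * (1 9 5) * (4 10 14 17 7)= (1 8 12 7 4 10 2 17 15 5)(9 14)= [0, 8, 17, 3, 10, 1, 6, 4, 12, 14, 2, 11, 7, 13, 9, 5, 16, 15]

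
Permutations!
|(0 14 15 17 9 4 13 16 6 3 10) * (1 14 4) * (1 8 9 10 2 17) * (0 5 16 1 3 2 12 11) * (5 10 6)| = 18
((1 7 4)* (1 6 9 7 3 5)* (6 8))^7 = (1 3 5)(4 6 7 8 9)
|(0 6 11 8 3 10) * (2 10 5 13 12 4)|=11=|(0 6 11 8 3 5 13 12 4 2 10)|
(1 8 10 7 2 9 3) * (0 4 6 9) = (0 4 6 9 3 1 8 10 7 2) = [4, 8, 0, 1, 6, 5, 9, 2, 10, 3, 7]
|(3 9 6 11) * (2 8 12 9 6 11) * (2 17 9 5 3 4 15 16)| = 12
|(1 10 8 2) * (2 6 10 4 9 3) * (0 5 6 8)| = |(0 5 6 10)(1 4 9 3 2)| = 20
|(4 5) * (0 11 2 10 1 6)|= |(0 11 2 10 1 6)(4 5)|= 6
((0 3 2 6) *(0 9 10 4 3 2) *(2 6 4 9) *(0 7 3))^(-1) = ((0 6 2 4)(3 7)(9 10))^(-1) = (0 4 2 6)(3 7)(9 10)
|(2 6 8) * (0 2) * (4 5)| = |(0 2 6 8)(4 5)| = 4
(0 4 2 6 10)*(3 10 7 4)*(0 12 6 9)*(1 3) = (0 1 3 10 12 6 7 4 2 9) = [1, 3, 9, 10, 2, 5, 7, 4, 8, 0, 12, 11, 6]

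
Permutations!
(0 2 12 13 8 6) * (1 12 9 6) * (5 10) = (0 2 9 6)(1 12 13 8)(5 10) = [2, 12, 9, 3, 4, 10, 0, 7, 1, 6, 5, 11, 13, 8]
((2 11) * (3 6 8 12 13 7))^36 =((2 11)(3 6 8 12 13 7))^36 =(13)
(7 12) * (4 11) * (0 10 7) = (0 10 7 12)(4 11) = [10, 1, 2, 3, 11, 5, 6, 12, 8, 9, 7, 4, 0]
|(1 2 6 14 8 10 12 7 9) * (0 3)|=18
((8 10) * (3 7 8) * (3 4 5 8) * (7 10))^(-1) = ((3 10 4 5 8 7))^(-1) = (3 7 8 5 4 10)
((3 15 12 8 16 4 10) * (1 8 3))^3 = (1 4 8 10 16)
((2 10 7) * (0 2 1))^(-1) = ((0 2 10 7 1))^(-1) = (0 1 7 10 2)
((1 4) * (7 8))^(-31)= (1 4)(7 8)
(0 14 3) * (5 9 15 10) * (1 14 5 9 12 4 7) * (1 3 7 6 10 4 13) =[5, 14, 2, 0, 6, 12, 10, 3, 8, 15, 9, 11, 13, 1, 7, 4] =(0 5 12 13 1 14 7 3)(4 6 10 9 15)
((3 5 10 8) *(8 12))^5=((3 5 10 12 8))^5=(12)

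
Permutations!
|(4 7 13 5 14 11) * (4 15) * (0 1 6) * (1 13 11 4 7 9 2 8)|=|(0 13 5 14 4 9 2 8 1 6)(7 11 15)|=30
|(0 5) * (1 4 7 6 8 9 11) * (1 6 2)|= |(0 5)(1 4 7 2)(6 8 9 11)|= 4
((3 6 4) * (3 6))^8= ((4 6))^8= (6)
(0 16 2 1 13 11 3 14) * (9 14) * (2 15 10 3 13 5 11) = (0 16 15 10 3 9 14)(1 5 11 13 2) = [16, 5, 1, 9, 4, 11, 6, 7, 8, 14, 3, 13, 12, 2, 0, 10, 15]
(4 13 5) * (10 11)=(4 13 5)(10 11)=[0, 1, 2, 3, 13, 4, 6, 7, 8, 9, 11, 10, 12, 5]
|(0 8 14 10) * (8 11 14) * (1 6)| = 4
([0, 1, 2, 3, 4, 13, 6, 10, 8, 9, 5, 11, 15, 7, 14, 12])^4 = [0, 1, 2, 3, 4, 5, 6, 7, 8, 9, 10, 11, 12, 13, 14, 15]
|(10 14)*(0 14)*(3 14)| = 4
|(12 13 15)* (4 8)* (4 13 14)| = 6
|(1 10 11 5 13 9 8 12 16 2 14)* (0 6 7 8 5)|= 33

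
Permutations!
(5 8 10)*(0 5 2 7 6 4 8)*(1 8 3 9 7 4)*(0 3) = [5, 8, 4, 9, 0, 3, 1, 6, 10, 7, 2] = (0 5 3 9 7 6 1 8 10 2 4)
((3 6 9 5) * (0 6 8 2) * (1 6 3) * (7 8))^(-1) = (0 2 8 7 3)(1 5 9 6)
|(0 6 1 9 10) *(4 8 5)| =15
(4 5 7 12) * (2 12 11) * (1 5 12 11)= (1 5 7)(2 11)(4 12)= [0, 5, 11, 3, 12, 7, 6, 1, 8, 9, 10, 2, 4]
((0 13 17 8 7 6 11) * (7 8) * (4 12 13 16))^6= ((0 16 4 12 13 17 7 6 11))^6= (0 7 12)(4 11 17)(6 13 16)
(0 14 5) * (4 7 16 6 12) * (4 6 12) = (0 14 5)(4 7 16 12 6) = [14, 1, 2, 3, 7, 0, 4, 16, 8, 9, 10, 11, 6, 13, 5, 15, 12]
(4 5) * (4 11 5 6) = [0, 1, 2, 3, 6, 11, 4, 7, 8, 9, 10, 5] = (4 6)(5 11)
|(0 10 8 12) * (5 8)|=|(0 10 5 8 12)|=5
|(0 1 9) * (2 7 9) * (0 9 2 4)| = |(9)(0 1 4)(2 7)| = 6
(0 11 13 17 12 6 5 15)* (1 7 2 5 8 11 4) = [4, 7, 5, 3, 1, 15, 8, 2, 11, 9, 10, 13, 6, 17, 14, 0, 16, 12] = (0 4 1 7 2 5 15)(6 8 11 13 17 12)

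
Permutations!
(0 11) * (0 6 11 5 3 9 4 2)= (0 5 3 9 4 2)(6 11)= [5, 1, 0, 9, 2, 3, 11, 7, 8, 4, 10, 6]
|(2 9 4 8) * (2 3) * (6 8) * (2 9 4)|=6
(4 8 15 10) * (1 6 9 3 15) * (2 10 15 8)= [0, 6, 10, 8, 2, 5, 9, 7, 1, 3, 4, 11, 12, 13, 14, 15]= (15)(1 6 9 3 8)(2 10 4)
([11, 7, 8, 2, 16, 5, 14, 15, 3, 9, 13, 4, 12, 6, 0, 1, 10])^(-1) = (0 14 6 13 10 16 4 11)(1 15 7)(2 3 8)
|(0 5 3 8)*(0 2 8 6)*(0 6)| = 6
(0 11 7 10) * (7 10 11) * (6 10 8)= (0 7 11 8 6 10)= [7, 1, 2, 3, 4, 5, 10, 11, 6, 9, 0, 8]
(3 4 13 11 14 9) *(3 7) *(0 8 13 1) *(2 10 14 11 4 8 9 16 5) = [9, 0, 10, 8, 1, 2, 6, 3, 13, 7, 14, 11, 12, 4, 16, 15, 5] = (0 9 7 3 8 13 4 1)(2 10 14 16 5)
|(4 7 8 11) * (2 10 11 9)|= 7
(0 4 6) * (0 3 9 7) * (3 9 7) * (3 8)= (0 4 6 9 8 3 7)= [4, 1, 2, 7, 6, 5, 9, 0, 3, 8]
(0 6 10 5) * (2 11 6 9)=[9, 1, 11, 3, 4, 0, 10, 7, 8, 2, 5, 6]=(0 9 2 11 6 10 5)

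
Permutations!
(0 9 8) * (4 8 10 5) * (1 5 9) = (0 1 5 4 8)(9 10) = [1, 5, 2, 3, 8, 4, 6, 7, 0, 10, 9]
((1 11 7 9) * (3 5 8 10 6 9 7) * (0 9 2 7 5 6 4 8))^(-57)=((0 9 1 11 3 6 2 7 5)(4 8 10))^(-57)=(0 2 11)(1 5 6)(3 9 7)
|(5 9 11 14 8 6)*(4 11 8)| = |(4 11 14)(5 9 8 6)| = 12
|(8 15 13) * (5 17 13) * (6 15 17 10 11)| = 15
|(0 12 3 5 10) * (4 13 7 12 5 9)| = 6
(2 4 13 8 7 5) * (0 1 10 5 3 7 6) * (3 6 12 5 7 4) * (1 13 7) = (0 13 8 12 5 2 3 4 7 6)(1 10) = [13, 10, 3, 4, 7, 2, 0, 6, 12, 9, 1, 11, 5, 8]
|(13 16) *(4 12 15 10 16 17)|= |(4 12 15 10 16 13 17)|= 7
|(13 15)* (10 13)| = |(10 13 15)| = 3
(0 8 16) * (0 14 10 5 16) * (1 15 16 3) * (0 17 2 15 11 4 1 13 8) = [0, 11, 15, 13, 1, 3, 6, 7, 17, 9, 5, 4, 12, 8, 10, 16, 14, 2] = (1 11 4)(2 15 16 14 10 5 3 13 8 17)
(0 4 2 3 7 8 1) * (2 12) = [4, 0, 3, 7, 12, 5, 6, 8, 1, 9, 10, 11, 2] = (0 4 12 2 3 7 8 1)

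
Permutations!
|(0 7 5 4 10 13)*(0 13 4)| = 6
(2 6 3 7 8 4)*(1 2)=(1 2 6 3 7 8 4)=[0, 2, 6, 7, 1, 5, 3, 8, 4]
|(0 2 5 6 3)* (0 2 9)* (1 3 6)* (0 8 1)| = |(0 9 8 1 3 2 5)| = 7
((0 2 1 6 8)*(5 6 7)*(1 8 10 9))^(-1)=((0 2 8)(1 7 5 6 10 9))^(-1)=(0 8 2)(1 9 10 6 5 7)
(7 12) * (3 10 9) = [0, 1, 2, 10, 4, 5, 6, 12, 8, 3, 9, 11, 7] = (3 10 9)(7 12)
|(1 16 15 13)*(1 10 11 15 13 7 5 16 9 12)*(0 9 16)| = |(0 9 12 1 16 13 10 11 15 7 5)| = 11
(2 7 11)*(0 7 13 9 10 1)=[7, 0, 13, 3, 4, 5, 6, 11, 8, 10, 1, 2, 12, 9]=(0 7 11 2 13 9 10 1)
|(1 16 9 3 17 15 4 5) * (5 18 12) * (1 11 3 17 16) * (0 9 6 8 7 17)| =|(0 9)(3 16 6 8 7 17 15 4 18 12 5 11)| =12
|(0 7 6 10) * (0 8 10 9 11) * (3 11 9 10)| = |(0 7 6 10 8 3 11)| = 7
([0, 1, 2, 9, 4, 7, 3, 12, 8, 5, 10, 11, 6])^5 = [0, 1, 2, 6, 4, 9, 12, 5, 8, 3, 10, 11, 7]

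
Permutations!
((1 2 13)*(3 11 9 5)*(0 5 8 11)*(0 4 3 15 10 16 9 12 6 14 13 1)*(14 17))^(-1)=(0 13 14 17 6 12 11 8 9 16 10 15 5)(1 2)(3 4)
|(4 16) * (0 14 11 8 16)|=6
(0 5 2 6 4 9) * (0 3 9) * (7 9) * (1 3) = (0 5 2 6 4)(1 3 7 9) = [5, 3, 6, 7, 0, 2, 4, 9, 8, 1]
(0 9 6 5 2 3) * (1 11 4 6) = (0 9 1 11 4 6 5 2 3) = [9, 11, 3, 0, 6, 2, 5, 7, 8, 1, 10, 4]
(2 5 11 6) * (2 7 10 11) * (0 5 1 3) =(0 5 2 1 3)(6 7 10 11) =[5, 3, 1, 0, 4, 2, 7, 10, 8, 9, 11, 6]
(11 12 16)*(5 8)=(5 8)(11 12 16)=[0, 1, 2, 3, 4, 8, 6, 7, 5, 9, 10, 12, 16, 13, 14, 15, 11]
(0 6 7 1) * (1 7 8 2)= (0 6 8 2 1)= [6, 0, 1, 3, 4, 5, 8, 7, 2]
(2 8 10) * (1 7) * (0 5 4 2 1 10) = (0 5 4 2 8)(1 7 10) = [5, 7, 8, 3, 2, 4, 6, 10, 0, 9, 1]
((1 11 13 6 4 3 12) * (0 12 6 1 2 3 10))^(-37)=(0 4 3 12 10 6 2)(1 13 11)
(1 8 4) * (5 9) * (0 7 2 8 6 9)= (0 7 2 8 4 1 6 9 5)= [7, 6, 8, 3, 1, 0, 9, 2, 4, 5]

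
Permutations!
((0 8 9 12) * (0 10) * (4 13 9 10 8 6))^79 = (0 10 8 12 9 13 4 6) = ((0 6 4 13 9 12 8 10))^79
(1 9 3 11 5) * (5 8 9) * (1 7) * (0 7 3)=(0 7 1 5 3 11 8 9)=[7, 5, 2, 11, 4, 3, 6, 1, 9, 0, 10, 8]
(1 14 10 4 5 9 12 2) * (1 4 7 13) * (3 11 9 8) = (1 14 10 7 13)(2 4 5 8 3 11 9 12) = [0, 14, 4, 11, 5, 8, 6, 13, 3, 12, 7, 9, 2, 1, 10]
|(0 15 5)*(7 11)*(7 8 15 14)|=|(0 14 7 11 8 15 5)|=7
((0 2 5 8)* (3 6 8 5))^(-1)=(0 8 6 3 2)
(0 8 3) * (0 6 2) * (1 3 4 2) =(0 8 4 2)(1 3 6) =[8, 3, 0, 6, 2, 5, 1, 7, 4]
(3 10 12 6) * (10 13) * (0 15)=[15, 1, 2, 13, 4, 5, 3, 7, 8, 9, 12, 11, 6, 10, 14, 0]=(0 15)(3 13 10 12 6)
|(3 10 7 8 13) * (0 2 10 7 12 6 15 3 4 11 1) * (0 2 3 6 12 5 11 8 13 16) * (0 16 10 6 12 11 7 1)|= |(16)(0 3 1 2 6 15 12 11)(4 8 10 5 7 13)|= 24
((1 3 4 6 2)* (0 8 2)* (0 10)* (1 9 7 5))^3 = (0 9 1 6 8 7 3 10 2 5 4) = ((0 8 2 9 7 5 1 3 4 6 10))^3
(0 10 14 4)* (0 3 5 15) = (0 10 14 4 3 5 15) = [10, 1, 2, 5, 3, 15, 6, 7, 8, 9, 14, 11, 12, 13, 4, 0]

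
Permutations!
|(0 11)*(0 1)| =3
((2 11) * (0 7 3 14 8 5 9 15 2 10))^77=((0 7 3 14 8 5 9 15 2 11 10))^77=(15)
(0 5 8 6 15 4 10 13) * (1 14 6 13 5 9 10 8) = (0 9 10 5 1 14 6 15 4 8 13) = [9, 14, 2, 3, 8, 1, 15, 7, 13, 10, 5, 11, 12, 0, 6, 4]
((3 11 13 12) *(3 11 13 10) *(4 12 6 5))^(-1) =(3 10 11 12 4 5 6 13)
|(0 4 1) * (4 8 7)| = |(0 8 7 4 1)| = 5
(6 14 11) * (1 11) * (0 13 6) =[13, 11, 2, 3, 4, 5, 14, 7, 8, 9, 10, 0, 12, 6, 1] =(0 13 6 14 1 11)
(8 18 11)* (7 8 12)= (7 8 18 11 12)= [0, 1, 2, 3, 4, 5, 6, 8, 18, 9, 10, 12, 7, 13, 14, 15, 16, 17, 11]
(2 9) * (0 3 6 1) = (0 3 6 1)(2 9) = [3, 0, 9, 6, 4, 5, 1, 7, 8, 2]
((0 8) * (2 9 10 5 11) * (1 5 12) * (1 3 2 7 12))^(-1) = (0 8)(1 10 9 2 3 12 7 11 5)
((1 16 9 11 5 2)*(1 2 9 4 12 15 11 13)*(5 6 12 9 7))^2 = (1 4 13 16 9)(6 15)(11 12)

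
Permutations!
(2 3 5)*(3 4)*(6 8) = (2 4 3 5)(6 8) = [0, 1, 4, 5, 3, 2, 8, 7, 6]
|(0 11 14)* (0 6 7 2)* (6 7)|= |(0 11 14 7 2)|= 5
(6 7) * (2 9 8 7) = [0, 1, 9, 3, 4, 5, 2, 6, 7, 8] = (2 9 8 7 6)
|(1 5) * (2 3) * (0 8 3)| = |(0 8 3 2)(1 5)| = 4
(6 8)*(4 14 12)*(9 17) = (4 14 12)(6 8)(9 17) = [0, 1, 2, 3, 14, 5, 8, 7, 6, 17, 10, 11, 4, 13, 12, 15, 16, 9]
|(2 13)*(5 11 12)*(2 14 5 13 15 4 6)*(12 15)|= |(2 12 13 14 5 11 15 4 6)|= 9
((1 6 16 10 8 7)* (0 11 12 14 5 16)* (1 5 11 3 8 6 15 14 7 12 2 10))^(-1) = ((0 3 8 12 7 5 16 1 15 14 11 2 10 6))^(-1) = (0 6 10 2 11 14 15 1 16 5 7 12 8 3)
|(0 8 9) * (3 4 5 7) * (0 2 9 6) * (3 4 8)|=|(0 3 8 6)(2 9)(4 5 7)|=12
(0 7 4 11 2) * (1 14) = (0 7 4 11 2)(1 14) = [7, 14, 0, 3, 11, 5, 6, 4, 8, 9, 10, 2, 12, 13, 1]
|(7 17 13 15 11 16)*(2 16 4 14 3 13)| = |(2 16 7 17)(3 13 15 11 4 14)| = 12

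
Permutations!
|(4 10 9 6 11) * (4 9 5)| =3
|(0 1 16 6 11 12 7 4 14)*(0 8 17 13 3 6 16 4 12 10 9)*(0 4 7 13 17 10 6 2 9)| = 12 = |(17)(0 1 7 12 13 3 2 9 4 14 8 10)(6 11)|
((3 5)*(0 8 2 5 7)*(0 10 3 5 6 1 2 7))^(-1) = (0 3 10 7 8)(1 6 2)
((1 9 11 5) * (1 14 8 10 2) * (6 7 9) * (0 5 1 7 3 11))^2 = (0 14 10 7)(1 3)(2 9 5 8)(6 11) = ((0 5 14 8 10 2 7 9)(1 6 3 11))^2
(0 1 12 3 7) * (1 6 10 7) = [6, 12, 2, 1, 4, 5, 10, 0, 8, 9, 7, 11, 3] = (0 6 10 7)(1 12 3)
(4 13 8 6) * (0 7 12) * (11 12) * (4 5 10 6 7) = (0 4 13 8 7 11 12)(5 10 6) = [4, 1, 2, 3, 13, 10, 5, 11, 7, 9, 6, 12, 0, 8]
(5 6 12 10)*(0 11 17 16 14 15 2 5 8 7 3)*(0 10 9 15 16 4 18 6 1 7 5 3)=(0 11 17 4 18 6 12 9 15 2 3 10 8 5 1 7)(14 16)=[11, 7, 3, 10, 18, 1, 12, 0, 5, 15, 8, 17, 9, 13, 16, 2, 14, 4, 6]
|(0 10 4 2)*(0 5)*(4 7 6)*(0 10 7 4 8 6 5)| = |(0 7 5 10 4 2)(6 8)| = 6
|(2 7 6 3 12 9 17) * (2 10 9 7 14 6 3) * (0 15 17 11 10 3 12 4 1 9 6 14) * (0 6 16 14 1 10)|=22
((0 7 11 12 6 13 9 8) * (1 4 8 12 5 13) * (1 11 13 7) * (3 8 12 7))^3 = (13)(0 12 5)(1 6 3)(4 11 8)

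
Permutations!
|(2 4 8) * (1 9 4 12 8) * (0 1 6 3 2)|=9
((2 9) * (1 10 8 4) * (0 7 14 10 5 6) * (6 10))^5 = (0 7 14 6)(2 9) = ((0 7 14 6)(1 5 10 8 4)(2 9))^5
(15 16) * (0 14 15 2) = [14, 1, 0, 3, 4, 5, 6, 7, 8, 9, 10, 11, 12, 13, 15, 16, 2] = (0 14 15 16 2)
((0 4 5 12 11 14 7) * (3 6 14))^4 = (0 11 7 12 14 5 6 4 3)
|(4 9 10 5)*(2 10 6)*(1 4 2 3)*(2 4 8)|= 9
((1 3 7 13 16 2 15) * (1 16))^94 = ((1 3 7 13)(2 15 16))^94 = (1 7)(2 15 16)(3 13)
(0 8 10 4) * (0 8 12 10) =(0 12 10 4 8) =[12, 1, 2, 3, 8, 5, 6, 7, 0, 9, 4, 11, 10]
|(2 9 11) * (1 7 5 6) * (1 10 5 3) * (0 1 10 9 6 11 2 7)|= |(0 1)(2 6 9)(3 10 5 11 7)|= 30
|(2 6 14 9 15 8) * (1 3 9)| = |(1 3 9 15 8 2 6 14)| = 8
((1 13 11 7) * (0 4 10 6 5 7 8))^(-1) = (0 8 11 13 1 7 5 6 10 4)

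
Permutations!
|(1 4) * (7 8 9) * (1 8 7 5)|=|(1 4 8 9 5)|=5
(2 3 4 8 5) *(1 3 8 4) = [0, 3, 8, 1, 4, 2, 6, 7, 5] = (1 3)(2 8 5)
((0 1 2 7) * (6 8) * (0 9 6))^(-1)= (0 8 6 9 7 2 1)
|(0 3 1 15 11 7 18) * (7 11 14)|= |(0 3 1 15 14 7 18)|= 7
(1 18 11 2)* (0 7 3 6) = (0 7 3 6)(1 18 11 2) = [7, 18, 1, 6, 4, 5, 0, 3, 8, 9, 10, 2, 12, 13, 14, 15, 16, 17, 11]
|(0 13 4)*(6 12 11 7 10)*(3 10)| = |(0 13 4)(3 10 6 12 11 7)| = 6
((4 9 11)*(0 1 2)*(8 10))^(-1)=(0 2 1)(4 11 9)(8 10)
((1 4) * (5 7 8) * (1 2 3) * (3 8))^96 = (1 7 8 4 3 5 2)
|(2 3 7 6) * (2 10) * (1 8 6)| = |(1 8 6 10 2 3 7)| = 7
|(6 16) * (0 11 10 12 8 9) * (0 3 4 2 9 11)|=4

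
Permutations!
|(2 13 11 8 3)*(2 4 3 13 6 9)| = 6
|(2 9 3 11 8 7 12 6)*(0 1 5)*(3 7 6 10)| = |(0 1 5)(2 9 7 12 10 3 11 8 6)| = 9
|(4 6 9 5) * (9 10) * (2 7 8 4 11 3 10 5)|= |(2 7 8 4 6 5 11 3 10 9)|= 10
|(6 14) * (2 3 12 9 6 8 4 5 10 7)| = |(2 3 12 9 6 14 8 4 5 10 7)| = 11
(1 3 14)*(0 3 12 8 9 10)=(0 3 14 1 12 8 9 10)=[3, 12, 2, 14, 4, 5, 6, 7, 9, 10, 0, 11, 8, 13, 1]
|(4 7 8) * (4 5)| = 4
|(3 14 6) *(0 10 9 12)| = |(0 10 9 12)(3 14 6)| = 12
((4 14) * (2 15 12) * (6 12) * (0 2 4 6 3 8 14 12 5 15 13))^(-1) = (0 13 2)(3 15 5 6 14 8)(4 12)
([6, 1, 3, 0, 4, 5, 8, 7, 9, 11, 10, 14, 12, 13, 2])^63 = [3, 1, 14, 2, 4, 5, 0, 7, 6, 8, 10, 9, 12, 13, 11]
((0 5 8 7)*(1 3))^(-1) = (0 7 8 5)(1 3)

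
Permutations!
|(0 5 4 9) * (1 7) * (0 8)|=10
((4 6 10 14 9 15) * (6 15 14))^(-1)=(4 15)(6 10)(9 14)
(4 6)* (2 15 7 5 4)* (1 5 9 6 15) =[0, 5, 1, 3, 15, 4, 2, 9, 8, 6, 10, 11, 12, 13, 14, 7] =(1 5 4 15 7 9 6 2)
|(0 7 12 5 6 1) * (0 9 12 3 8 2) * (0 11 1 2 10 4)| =42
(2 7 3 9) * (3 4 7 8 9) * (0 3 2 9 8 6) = (9)(0 3 2 6)(4 7) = [3, 1, 6, 2, 7, 5, 0, 4, 8, 9]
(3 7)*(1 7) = (1 7 3) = [0, 7, 2, 1, 4, 5, 6, 3]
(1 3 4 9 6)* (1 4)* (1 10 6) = (1 3 10 6 4 9) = [0, 3, 2, 10, 9, 5, 4, 7, 8, 1, 6]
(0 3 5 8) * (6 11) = (0 3 5 8)(6 11) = [3, 1, 2, 5, 4, 8, 11, 7, 0, 9, 10, 6]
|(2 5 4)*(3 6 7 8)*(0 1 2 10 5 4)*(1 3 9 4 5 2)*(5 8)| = |(0 3 6 7 5)(2 8 9 4 10)| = 5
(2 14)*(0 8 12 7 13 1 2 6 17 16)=[8, 2, 14, 3, 4, 5, 17, 13, 12, 9, 10, 11, 7, 1, 6, 15, 0, 16]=(0 8 12 7 13 1 2 14 6 17 16)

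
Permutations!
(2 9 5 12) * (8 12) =(2 9 5 8 12) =[0, 1, 9, 3, 4, 8, 6, 7, 12, 5, 10, 11, 2]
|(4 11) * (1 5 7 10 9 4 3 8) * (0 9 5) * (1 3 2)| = 6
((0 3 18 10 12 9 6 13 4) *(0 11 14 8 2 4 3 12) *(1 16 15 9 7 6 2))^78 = (0 18 13 7)(1 11 9)(2 16 14)(3 6 12 10)(4 15 8)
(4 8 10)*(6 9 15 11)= (4 8 10)(6 9 15 11)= [0, 1, 2, 3, 8, 5, 9, 7, 10, 15, 4, 6, 12, 13, 14, 11]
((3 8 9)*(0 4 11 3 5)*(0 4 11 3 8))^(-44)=((0 11 8 9 5 4 3))^(-44)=(0 4 9 11 3 5 8)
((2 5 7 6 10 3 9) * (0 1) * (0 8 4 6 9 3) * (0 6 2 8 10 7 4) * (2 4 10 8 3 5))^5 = ((0 1 8)(3 5 10 6 7 9))^5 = (0 8 1)(3 9 7 6 10 5)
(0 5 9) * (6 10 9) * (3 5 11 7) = [11, 1, 2, 5, 4, 6, 10, 3, 8, 0, 9, 7] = (0 11 7 3 5 6 10 9)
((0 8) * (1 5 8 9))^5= ((0 9 1 5 8))^5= (9)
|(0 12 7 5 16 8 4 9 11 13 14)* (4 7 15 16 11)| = 10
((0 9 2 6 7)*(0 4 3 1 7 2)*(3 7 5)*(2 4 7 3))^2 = (9)(1 2 4)(3 5 6)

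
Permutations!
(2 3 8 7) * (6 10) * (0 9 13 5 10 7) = (0 9 13 5 10 6 7 2 3 8) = [9, 1, 3, 8, 4, 10, 7, 2, 0, 13, 6, 11, 12, 5]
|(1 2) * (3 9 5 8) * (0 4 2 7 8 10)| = |(0 4 2 1 7 8 3 9 5 10)| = 10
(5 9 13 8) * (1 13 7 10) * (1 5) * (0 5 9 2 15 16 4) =(0 5 2 15 16 4)(1 13 8)(7 10 9) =[5, 13, 15, 3, 0, 2, 6, 10, 1, 7, 9, 11, 12, 8, 14, 16, 4]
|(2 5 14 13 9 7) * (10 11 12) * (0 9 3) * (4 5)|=|(0 9 7 2 4 5 14 13 3)(10 11 12)|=9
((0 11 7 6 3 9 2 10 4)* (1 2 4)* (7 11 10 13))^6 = ((0 10 1 2 13 7 6 3 9 4))^6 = (0 6 1 9 13)(2 4 7 10 3)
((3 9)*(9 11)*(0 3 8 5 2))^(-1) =(0 2 5 8 9 11 3)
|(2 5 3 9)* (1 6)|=|(1 6)(2 5 3 9)|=4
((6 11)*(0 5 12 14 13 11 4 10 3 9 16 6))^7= (0 5 12 14 13 11)(3 9 16 6 4 10)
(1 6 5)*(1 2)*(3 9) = (1 6 5 2)(3 9) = [0, 6, 1, 9, 4, 2, 5, 7, 8, 3]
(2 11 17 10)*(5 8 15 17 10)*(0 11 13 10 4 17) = (0 11 4 17 5 8 15)(2 13 10) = [11, 1, 13, 3, 17, 8, 6, 7, 15, 9, 2, 4, 12, 10, 14, 0, 16, 5]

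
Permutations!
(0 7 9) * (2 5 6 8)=(0 7 9)(2 5 6 8)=[7, 1, 5, 3, 4, 6, 8, 9, 2, 0]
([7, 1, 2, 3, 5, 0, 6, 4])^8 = [0, 1, 2, 3, 4, 5, 6, 7]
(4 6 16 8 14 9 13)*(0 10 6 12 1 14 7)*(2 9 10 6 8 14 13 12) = (0 6 16 14 10 8 7)(1 13 4 2 9 12) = [6, 13, 9, 3, 2, 5, 16, 0, 7, 12, 8, 11, 1, 4, 10, 15, 14]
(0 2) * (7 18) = [2, 1, 0, 3, 4, 5, 6, 18, 8, 9, 10, 11, 12, 13, 14, 15, 16, 17, 7] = (0 2)(7 18)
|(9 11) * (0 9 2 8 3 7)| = 7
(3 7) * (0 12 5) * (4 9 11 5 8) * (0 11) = (0 12 8 4 9)(3 7)(5 11) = [12, 1, 2, 7, 9, 11, 6, 3, 4, 0, 10, 5, 8]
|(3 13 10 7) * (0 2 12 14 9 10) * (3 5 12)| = 12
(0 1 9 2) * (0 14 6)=[1, 9, 14, 3, 4, 5, 0, 7, 8, 2, 10, 11, 12, 13, 6]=(0 1 9 2 14 6)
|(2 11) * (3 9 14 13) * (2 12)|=|(2 11 12)(3 9 14 13)|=12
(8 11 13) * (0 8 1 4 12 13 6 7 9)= [8, 4, 2, 3, 12, 5, 7, 9, 11, 0, 10, 6, 13, 1]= (0 8 11 6 7 9)(1 4 12 13)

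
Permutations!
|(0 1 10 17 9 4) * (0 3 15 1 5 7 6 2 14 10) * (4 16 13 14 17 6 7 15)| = 8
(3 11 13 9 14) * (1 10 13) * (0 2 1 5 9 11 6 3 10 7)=(0 2 1 7)(3 6)(5 9 14 10 13 11)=[2, 7, 1, 6, 4, 9, 3, 0, 8, 14, 13, 5, 12, 11, 10]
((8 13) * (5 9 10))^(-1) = ((5 9 10)(8 13))^(-1) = (5 10 9)(8 13)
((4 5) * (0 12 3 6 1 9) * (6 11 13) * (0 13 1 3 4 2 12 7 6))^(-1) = (0 13 9 1 11 3 6 7)(2 5 4 12)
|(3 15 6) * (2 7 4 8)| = 12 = |(2 7 4 8)(3 15 6)|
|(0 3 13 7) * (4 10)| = 4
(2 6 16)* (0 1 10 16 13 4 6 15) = (0 1 10 16 2 15)(4 6 13) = [1, 10, 15, 3, 6, 5, 13, 7, 8, 9, 16, 11, 12, 4, 14, 0, 2]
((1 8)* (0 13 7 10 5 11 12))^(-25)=((0 13 7 10 5 11 12)(1 8))^(-25)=(0 10 12 7 11 13 5)(1 8)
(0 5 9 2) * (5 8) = (0 8 5 9 2) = [8, 1, 0, 3, 4, 9, 6, 7, 5, 2]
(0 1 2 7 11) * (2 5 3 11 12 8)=[1, 5, 7, 11, 4, 3, 6, 12, 2, 9, 10, 0, 8]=(0 1 5 3 11)(2 7 12 8)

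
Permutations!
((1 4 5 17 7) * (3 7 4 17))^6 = ((1 17 4 5 3 7))^6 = (17)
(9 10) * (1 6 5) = [0, 6, 2, 3, 4, 1, 5, 7, 8, 10, 9] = (1 6 5)(9 10)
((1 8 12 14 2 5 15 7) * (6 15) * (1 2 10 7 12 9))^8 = (15)(1 9 8)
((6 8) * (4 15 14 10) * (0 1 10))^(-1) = (0 14 15 4 10 1)(6 8)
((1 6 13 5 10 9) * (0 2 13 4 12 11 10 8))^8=((0 2 13 5 8)(1 6 4 12 11 10 9))^8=(0 5 2 8 13)(1 6 4 12 11 10 9)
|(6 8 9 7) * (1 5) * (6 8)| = |(1 5)(7 8 9)| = 6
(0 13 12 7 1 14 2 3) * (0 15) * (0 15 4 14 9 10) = [13, 9, 3, 4, 14, 5, 6, 1, 8, 10, 0, 11, 7, 12, 2, 15] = (15)(0 13 12 7 1 9 10)(2 3 4 14)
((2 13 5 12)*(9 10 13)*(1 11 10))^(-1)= ((1 11 10 13 5 12 2 9))^(-1)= (1 9 2 12 5 13 10 11)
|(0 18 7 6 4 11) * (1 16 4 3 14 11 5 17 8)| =42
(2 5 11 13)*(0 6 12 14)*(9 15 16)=(0 6 12 14)(2 5 11 13)(9 15 16)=[6, 1, 5, 3, 4, 11, 12, 7, 8, 15, 10, 13, 14, 2, 0, 16, 9]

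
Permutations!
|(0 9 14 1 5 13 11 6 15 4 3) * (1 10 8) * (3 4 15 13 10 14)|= 12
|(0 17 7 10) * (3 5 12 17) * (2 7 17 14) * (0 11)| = |(17)(0 3 5 12 14 2 7 10 11)| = 9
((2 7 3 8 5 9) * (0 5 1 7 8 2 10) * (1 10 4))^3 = ((0 5 9 4 1 7 3 2 8 10))^3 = (0 4 3 10 9 7 8 5 1 2)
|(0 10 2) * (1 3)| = 6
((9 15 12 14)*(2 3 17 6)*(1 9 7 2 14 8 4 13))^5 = ((1 9 15 12 8 4 13)(2 3 17 6 14 7))^5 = (1 4 12 9 13 8 15)(2 7 14 6 17 3)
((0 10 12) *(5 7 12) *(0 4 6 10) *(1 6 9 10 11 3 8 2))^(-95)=(1 6 11 3 8 2)(4 9 10 5 7 12)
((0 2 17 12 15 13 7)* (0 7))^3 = (0 12)(2 15)(13 17)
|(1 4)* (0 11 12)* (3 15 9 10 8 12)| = |(0 11 3 15 9 10 8 12)(1 4)| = 8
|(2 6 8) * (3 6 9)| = |(2 9 3 6 8)| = 5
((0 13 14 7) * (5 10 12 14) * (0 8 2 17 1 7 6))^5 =((0 13 5 10 12 14 6)(1 7 8 2 17))^5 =(17)(0 14 10 13 6 12 5)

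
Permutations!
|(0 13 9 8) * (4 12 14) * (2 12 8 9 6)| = |(0 13 6 2 12 14 4 8)| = 8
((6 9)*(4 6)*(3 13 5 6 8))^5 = (3 4 6 13 8 9 5)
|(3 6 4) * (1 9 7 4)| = |(1 9 7 4 3 6)| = 6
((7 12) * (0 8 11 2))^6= ((0 8 11 2)(7 12))^6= (12)(0 11)(2 8)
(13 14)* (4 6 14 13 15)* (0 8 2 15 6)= (0 8 2 15 4)(6 14)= [8, 1, 15, 3, 0, 5, 14, 7, 2, 9, 10, 11, 12, 13, 6, 4]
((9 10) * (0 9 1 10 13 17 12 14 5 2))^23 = ((0 9 13 17 12 14 5 2)(1 10))^23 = (0 2 5 14 12 17 13 9)(1 10)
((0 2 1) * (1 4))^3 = ((0 2 4 1))^3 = (0 1 4 2)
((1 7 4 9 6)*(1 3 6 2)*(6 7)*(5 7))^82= (1 3 7 9)(2 6 5 4)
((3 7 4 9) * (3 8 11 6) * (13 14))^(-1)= (3 6 11 8 9 4 7)(13 14)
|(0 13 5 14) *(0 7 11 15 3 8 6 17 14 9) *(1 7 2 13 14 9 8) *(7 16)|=18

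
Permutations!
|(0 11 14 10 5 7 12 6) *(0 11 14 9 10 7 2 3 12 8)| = |(0 14 7 8)(2 3 12 6 11 9 10 5)| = 8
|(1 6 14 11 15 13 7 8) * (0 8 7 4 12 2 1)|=|(0 8)(1 6 14 11 15 13 4 12 2)|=18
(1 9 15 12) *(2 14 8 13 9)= (1 2 14 8 13 9 15 12)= [0, 2, 14, 3, 4, 5, 6, 7, 13, 15, 10, 11, 1, 9, 8, 12]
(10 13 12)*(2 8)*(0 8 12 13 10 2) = (13)(0 8)(2 12) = [8, 1, 12, 3, 4, 5, 6, 7, 0, 9, 10, 11, 2, 13]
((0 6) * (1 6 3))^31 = (0 6 1 3)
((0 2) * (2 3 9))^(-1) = ((0 3 9 2))^(-1) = (0 2 9 3)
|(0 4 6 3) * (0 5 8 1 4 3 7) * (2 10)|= 8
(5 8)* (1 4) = [0, 4, 2, 3, 1, 8, 6, 7, 5] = (1 4)(5 8)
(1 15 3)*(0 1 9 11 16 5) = (0 1 15 3 9 11 16 5) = [1, 15, 2, 9, 4, 0, 6, 7, 8, 11, 10, 16, 12, 13, 14, 3, 5]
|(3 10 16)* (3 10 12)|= 2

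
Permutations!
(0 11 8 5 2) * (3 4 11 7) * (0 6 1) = (0 7 3 4 11 8 5 2 6 1) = [7, 0, 6, 4, 11, 2, 1, 3, 5, 9, 10, 8]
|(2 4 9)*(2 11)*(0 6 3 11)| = |(0 6 3 11 2 4 9)| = 7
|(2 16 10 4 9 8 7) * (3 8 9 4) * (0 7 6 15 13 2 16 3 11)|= 30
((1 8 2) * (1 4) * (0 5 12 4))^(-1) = ((0 5 12 4 1 8 2))^(-1) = (0 2 8 1 4 12 5)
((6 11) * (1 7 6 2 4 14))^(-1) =((1 7 6 11 2 4 14))^(-1) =(1 14 4 2 11 6 7)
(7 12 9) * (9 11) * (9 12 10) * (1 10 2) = (1 10 9 7 2)(11 12) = [0, 10, 1, 3, 4, 5, 6, 2, 8, 7, 9, 12, 11]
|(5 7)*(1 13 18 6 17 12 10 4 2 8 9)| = 22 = |(1 13 18 6 17 12 10 4 2 8 9)(5 7)|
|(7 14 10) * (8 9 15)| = 3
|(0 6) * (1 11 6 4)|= |(0 4 1 11 6)|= 5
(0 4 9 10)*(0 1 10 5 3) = [4, 10, 2, 0, 9, 3, 6, 7, 8, 5, 1] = (0 4 9 5 3)(1 10)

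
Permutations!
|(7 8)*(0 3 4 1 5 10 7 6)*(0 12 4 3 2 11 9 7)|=|(0 2 11 9 7 8 6 12 4 1 5 10)|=12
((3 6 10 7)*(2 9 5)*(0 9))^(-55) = (0 9 5 2)(3 6 10 7)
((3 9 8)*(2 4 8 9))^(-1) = (9)(2 3 8 4)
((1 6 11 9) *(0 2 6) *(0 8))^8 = (0 2 6 11 9 1 8)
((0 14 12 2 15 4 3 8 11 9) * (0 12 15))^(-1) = ((0 14 15 4 3 8 11 9 12 2))^(-1) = (0 2 12 9 11 8 3 4 15 14)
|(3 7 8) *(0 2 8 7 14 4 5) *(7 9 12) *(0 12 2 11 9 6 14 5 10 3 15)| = 24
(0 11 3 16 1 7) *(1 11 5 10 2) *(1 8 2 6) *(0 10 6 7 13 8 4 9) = [5, 13, 4, 16, 9, 6, 1, 10, 2, 0, 7, 3, 12, 8, 14, 15, 11] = (0 5 6 1 13 8 2 4 9)(3 16 11)(7 10)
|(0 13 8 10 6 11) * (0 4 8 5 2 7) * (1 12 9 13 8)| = |(0 8 10 6 11 4 1 12 9 13 5 2 7)| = 13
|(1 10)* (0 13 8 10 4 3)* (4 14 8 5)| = |(0 13 5 4 3)(1 14 8 10)| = 20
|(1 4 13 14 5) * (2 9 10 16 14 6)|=10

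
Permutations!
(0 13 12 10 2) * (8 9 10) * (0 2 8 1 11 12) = (0 13)(1 11 12)(8 9 10) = [13, 11, 2, 3, 4, 5, 6, 7, 9, 10, 8, 12, 1, 0]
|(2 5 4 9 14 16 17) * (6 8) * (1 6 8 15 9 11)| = |(1 6 15 9 14 16 17 2 5 4 11)| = 11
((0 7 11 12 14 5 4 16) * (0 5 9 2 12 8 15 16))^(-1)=((0 7 11 8 15 16 5 4)(2 12 14 9))^(-1)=(0 4 5 16 15 8 11 7)(2 9 14 12)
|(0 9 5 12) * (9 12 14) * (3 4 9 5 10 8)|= |(0 12)(3 4 9 10 8)(5 14)|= 10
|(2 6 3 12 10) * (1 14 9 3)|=8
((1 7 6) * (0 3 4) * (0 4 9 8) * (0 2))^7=((0 3 9 8 2)(1 7 6))^7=(0 9 2 3 8)(1 7 6)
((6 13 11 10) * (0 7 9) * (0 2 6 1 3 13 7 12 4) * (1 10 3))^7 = (0 12 4)(2 9 7 6)(3 13 11)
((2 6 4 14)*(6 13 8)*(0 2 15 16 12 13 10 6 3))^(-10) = ((0 2 10 6 4 14 15 16 12 13 8 3))^(-10) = (0 10 4 15 12 8)(2 6 14 16 13 3)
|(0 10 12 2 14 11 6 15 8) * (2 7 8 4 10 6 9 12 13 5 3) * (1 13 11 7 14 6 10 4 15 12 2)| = |(15)(0 10 11 9 2 6 12 14 7 8)(1 13 5 3)| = 20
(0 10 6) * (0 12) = [10, 1, 2, 3, 4, 5, 12, 7, 8, 9, 6, 11, 0] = (0 10 6 12)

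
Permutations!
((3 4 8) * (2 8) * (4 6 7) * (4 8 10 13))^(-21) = ((2 10 13 4)(3 6 7 8))^(-21) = (2 4 13 10)(3 8 7 6)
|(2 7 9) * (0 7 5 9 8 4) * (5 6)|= 4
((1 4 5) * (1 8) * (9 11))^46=(11)(1 5)(4 8)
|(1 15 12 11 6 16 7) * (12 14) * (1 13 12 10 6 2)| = 11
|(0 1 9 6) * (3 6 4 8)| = 7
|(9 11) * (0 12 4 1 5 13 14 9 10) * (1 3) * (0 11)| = |(0 12 4 3 1 5 13 14 9)(10 11)| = 18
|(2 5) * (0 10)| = |(0 10)(2 5)| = 2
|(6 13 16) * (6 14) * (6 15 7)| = 6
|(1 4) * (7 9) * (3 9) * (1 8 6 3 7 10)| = 7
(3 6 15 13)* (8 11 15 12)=[0, 1, 2, 6, 4, 5, 12, 7, 11, 9, 10, 15, 8, 3, 14, 13]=(3 6 12 8 11 15 13)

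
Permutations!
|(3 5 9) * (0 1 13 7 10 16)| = 6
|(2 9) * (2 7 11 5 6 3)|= 7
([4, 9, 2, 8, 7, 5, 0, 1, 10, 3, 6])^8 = (0 6 10 8 3 9 1 7 4)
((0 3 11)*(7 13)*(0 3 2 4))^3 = (3 11)(7 13) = ((0 2 4)(3 11)(7 13))^3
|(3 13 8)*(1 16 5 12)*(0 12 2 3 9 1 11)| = |(0 12 11)(1 16 5 2 3 13 8 9)| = 24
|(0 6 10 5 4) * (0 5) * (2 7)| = |(0 6 10)(2 7)(4 5)| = 6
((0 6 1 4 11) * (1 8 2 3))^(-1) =(0 11 4 1 3 2 8 6)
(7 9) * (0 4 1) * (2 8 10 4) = (0 2 8 10 4 1)(7 9) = [2, 0, 8, 3, 1, 5, 6, 9, 10, 7, 4]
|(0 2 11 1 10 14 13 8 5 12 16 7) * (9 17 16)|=|(0 2 11 1 10 14 13 8 5 12 9 17 16 7)|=14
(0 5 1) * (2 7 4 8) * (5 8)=(0 8 2 7 4 5 1)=[8, 0, 7, 3, 5, 1, 6, 4, 2]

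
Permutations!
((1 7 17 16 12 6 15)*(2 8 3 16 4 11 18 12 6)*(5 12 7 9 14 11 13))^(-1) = (1 15 6 16 3 8 2 12 5 13 4 17 7 18 11 14 9)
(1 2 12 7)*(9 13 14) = (1 2 12 7)(9 13 14) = [0, 2, 12, 3, 4, 5, 6, 1, 8, 13, 10, 11, 7, 14, 9]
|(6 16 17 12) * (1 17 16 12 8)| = 6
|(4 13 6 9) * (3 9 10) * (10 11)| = |(3 9 4 13 6 11 10)| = 7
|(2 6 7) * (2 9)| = 4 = |(2 6 7 9)|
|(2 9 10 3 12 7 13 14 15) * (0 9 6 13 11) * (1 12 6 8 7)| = 12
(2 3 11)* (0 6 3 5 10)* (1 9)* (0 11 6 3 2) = (0 3 6 2 5 10 11)(1 9) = [3, 9, 5, 6, 4, 10, 2, 7, 8, 1, 11, 0]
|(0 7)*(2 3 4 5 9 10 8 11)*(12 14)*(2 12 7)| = 12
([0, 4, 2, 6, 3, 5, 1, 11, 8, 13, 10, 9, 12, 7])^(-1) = (1 6 3 4)(7 13 9 11)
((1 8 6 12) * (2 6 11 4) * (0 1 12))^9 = (12)(0 8 4 6 1 11 2) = ((12)(0 1 8 11 4 2 6))^9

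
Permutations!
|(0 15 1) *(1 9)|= 4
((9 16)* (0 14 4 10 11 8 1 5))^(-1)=((0 14 4 10 11 8 1 5)(9 16))^(-1)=(0 5 1 8 11 10 4 14)(9 16)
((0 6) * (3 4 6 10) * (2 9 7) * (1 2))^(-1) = ((0 10 3 4 6)(1 2 9 7))^(-1) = (0 6 4 3 10)(1 7 9 2)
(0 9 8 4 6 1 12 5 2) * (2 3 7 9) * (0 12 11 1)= (0 2 12 5 3 7 9 8 4 6)(1 11)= [2, 11, 12, 7, 6, 3, 0, 9, 4, 8, 10, 1, 5]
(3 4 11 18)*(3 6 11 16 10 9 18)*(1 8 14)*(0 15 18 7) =[15, 8, 2, 4, 16, 5, 11, 0, 14, 7, 9, 3, 12, 13, 1, 18, 10, 17, 6] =(0 15 18 6 11 3 4 16 10 9 7)(1 8 14)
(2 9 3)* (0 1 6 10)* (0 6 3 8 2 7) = (0 1 3 7)(2 9 8)(6 10) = [1, 3, 9, 7, 4, 5, 10, 0, 2, 8, 6]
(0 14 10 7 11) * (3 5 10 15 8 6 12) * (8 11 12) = (0 14 15 11)(3 5 10 7 12)(6 8) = [14, 1, 2, 5, 4, 10, 8, 12, 6, 9, 7, 0, 3, 13, 15, 11]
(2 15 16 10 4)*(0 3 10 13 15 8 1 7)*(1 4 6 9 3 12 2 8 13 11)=[12, 7, 13, 10, 8, 5, 9, 0, 4, 3, 6, 1, 2, 15, 14, 16, 11]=(0 12 2 13 15 16 11 1 7)(3 10 6 9)(4 8)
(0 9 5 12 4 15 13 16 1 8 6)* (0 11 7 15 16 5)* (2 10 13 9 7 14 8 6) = (0 7 15 9)(1 6 11 14 8 2 10 13 5 12 4 16) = [7, 6, 10, 3, 16, 12, 11, 15, 2, 0, 13, 14, 4, 5, 8, 9, 1]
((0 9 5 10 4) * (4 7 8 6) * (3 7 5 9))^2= ((0 3 7 8 6 4)(5 10))^2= (10)(0 7 6)(3 8 4)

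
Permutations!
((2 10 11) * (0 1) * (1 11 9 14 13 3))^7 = ((0 11 2 10 9 14 13 3 1))^7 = (0 3 14 10 11 1 13 9 2)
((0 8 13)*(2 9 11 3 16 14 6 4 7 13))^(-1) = ((0 8 2 9 11 3 16 14 6 4 7 13))^(-1) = (0 13 7 4 6 14 16 3 11 9 2 8)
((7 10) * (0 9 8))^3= (7 10)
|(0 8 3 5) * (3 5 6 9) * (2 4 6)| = 15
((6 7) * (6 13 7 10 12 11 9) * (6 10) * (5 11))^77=((5 11 9 10 12)(7 13))^77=(5 9 12 11 10)(7 13)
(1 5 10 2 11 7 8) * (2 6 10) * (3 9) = (1 5 2 11 7 8)(3 9)(6 10) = [0, 5, 11, 9, 4, 2, 10, 8, 1, 3, 6, 7]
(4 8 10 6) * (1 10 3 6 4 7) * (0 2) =(0 2)(1 10 4 8 3 6 7) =[2, 10, 0, 6, 8, 5, 7, 1, 3, 9, 4]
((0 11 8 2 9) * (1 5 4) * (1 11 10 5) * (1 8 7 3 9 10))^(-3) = (0 7 5 8 9 11 10 1 3 4 2)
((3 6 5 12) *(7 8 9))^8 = ((3 6 5 12)(7 8 9))^8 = (12)(7 9 8)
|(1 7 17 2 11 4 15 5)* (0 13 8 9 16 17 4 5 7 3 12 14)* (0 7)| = |(0 13 8 9 16 17 2 11 5 1 3 12 14 7 4 15)| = 16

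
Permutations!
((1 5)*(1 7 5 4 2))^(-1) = ((1 4 2)(5 7))^(-1) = (1 2 4)(5 7)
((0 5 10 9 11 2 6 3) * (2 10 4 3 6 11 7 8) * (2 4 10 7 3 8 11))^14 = (11)(0 3 9 10 5)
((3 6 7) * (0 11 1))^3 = (11)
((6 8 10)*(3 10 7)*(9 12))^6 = (12)(3 10 6 8 7)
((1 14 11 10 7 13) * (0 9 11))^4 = (0 7)(1 11)(9 13)(10 14)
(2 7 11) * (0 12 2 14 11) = (0 12 2 7)(11 14) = [12, 1, 7, 3, 4, 5, 6, 0, 8, 9, 10, 14, 2, 13, 11]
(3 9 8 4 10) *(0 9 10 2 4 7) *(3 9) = [3, 1, 4, 10, 2, 5, 6, 0, 7, 8, 9] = (0 3 10 9 8 7)(2 4)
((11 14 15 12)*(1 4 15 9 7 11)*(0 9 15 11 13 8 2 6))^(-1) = ((0 9 7 13 8 2 6)(1 4 11 14 15 12))^(-1) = (0 6 2 8 13 7 9)(1 12 15 14 11 4)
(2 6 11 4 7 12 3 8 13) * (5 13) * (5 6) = (2 5 13)(3 8 6 11 4 7 12) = [0, 1, 5, 8, 7, 13, 11, 12, 6, 9, 10, 4, 3, 2]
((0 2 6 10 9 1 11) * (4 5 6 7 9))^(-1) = (0 11 1 9 7 2)(4 10 6 5)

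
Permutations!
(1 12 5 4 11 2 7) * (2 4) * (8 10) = (1 12 5 2 7)(4 11)(8 10) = [0, 12, 7, 3, 11, 2, 6, 1, 10, 9, 8, 4, 5]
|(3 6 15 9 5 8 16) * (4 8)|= 8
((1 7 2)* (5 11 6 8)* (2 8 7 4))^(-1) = (1 2 4)(5 8 7 6 11)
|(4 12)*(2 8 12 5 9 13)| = 7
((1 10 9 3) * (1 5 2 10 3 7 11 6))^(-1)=(1 6 11 7 9 10 2 5 3)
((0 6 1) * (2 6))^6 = (0 6)(1 2)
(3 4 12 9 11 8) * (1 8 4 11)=[0, 8, 2, 11, 12, 5, 6, 7, 3, 1, 10, 4, 9]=(1 8 3 11 4 12 9)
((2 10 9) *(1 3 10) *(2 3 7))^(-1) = (1 2 7)(3 9 10)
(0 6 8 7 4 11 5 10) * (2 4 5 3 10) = (0 6 8 7 5 2 4 11 3 10) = [6, 1, 4, 10, 11, 2, 8, 5, 7, 9, 0, 3]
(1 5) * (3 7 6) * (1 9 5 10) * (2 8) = (1 10)(2 8)(3 7 6)(5 9) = [0, 10, 8, 7, 4, 9, 3, 6, 2, 5, 1]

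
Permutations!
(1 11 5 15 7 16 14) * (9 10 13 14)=(1 11 5 15 7 16 9 10 13 14)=[0, 11, 2, 3, 4, 15, 6, 16, 8, 10, 13, 5, 12, 14, 1, 7, 9]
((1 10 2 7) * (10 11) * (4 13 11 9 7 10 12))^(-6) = ((1 9 7)(2 10)(4 13 11 12))^(-6) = (4 11)(12 13)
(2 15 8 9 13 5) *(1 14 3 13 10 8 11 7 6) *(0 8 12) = [8, 14, 15, 13, 4, 2, 1, 6, 9, 10, 12, 7, 0, 5, 3, 11] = (0 8 9 10 12)(1 14 3 13 5 2 15 11 7 6)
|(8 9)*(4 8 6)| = |(4 8 9 6)| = 4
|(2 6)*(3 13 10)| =|(2 6)(3 13 10)| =6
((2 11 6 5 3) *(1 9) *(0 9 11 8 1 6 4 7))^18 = ((0 9 6 5 3 2 8 1 11 4 7))^18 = (0 1 5 7 8 6 4 2 9 11 3)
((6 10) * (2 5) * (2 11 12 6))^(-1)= (2 10 6 12 11 5)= ((2 5 11 12 6 10))^(-1)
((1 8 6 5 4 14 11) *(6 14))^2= ((1 8 14 11)(4 6 5))^2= (1 14)(4 5 6)(8 11)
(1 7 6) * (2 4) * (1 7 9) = [0, 9, 4, 3, 2, 5, 7, 6, 8, 1] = (1 9)(2 4)(6 7)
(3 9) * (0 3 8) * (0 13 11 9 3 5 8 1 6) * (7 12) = [5, 6, 2, 3, 4, 8, 0, 12, 13, 1, 10, 9, 7, 11] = (0 5 8 13 11 9 1 6)(7 12)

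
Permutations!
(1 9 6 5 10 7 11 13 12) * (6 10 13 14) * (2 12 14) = (1 9 10 7 11 2 12)(5 13 14 6) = [0, 9, 12, 3, 4, 13, 5, 11, 8, 10, 7, 2, 1, 14, 6]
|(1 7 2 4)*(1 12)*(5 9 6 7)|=|(1 5 9 6 7 2 4 12)|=8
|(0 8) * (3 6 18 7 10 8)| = 7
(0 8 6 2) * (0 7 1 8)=(1 8 6 2 7)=[0, 8, 7, 3, 4, 5, 2, 1, 6]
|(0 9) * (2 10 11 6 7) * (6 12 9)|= |(0 6 7 2 10 11 12 9)|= 8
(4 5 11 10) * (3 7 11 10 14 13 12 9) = (3 7 11 14 13 12 9)(4 5 10) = [0, 1, 2, 7, 5, 10, 6, 11, 8, 3, 4, 14, 9, 12, 13]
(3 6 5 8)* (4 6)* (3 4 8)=[0, 1, 2, 8, 6, 3, 5, 7, 4]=(3 8 4 6 5)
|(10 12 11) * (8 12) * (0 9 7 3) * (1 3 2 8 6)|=11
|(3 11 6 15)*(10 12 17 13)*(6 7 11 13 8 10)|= 4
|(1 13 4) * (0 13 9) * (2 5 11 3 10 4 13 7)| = 10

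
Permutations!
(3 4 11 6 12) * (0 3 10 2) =[3, 1, 0, 4, 11, 5, 12, 7, 8, 9, 2, 6, 10] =(0 3 4 11 6 12 10 2)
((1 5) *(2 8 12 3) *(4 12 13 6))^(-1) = (1 5)(2 3 12 4 6 13 8)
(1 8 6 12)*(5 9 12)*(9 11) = (1 8 6 5 11 9 12) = [0, 8, 2, 3, 4, 11, 5, 7, 6, 12, 10, 9, 1]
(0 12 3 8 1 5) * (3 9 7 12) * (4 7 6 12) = (0 3 8 1 5)(4 7)(6 12 9) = [3, 5, 2, 8, 7, 0, 12, 4, 1, 6, 10, 11, 9]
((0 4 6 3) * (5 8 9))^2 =(0 6)(3 4)(5 9 8)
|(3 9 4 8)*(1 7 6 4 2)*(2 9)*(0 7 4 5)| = 20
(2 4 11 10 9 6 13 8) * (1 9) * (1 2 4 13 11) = (1 9 6 11 10 2 13 8 4) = [0, 9, 13, 3, 1, 5, 11, 7, 4, 6, 2, 10, 12, 8]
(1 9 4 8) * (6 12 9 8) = (1 8)(4 6 12 9) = [0, 8, 2, 3, 6, 5, 12, 7, 1, 4, 10, 11, 9]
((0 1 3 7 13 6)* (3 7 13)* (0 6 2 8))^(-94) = ((0 1 7 3 13 2 8))^(-94) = (0 13 1 2 7 8 3)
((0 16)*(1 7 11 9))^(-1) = (0 16)(1 9 11 7)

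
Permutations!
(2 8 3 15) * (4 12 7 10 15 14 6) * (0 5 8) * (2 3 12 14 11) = (0 5 8 12 7 10 15 3 11 2)(4 14 6) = [5, 1, 0, 11, 14, 8, 4, 10, 12, 9, 15, 2, 7, 13, 6, 3]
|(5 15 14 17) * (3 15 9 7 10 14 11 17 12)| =10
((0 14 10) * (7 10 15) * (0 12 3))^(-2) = (0 12 7 14 3 10 15)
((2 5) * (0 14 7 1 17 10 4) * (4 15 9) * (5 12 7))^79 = (0 17 5 15 12 4 1 14 10 2 9 7)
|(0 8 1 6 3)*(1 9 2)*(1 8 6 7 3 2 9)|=|(9)(0 6 2 8 1 7 3)|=7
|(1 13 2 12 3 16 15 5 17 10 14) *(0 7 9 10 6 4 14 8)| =60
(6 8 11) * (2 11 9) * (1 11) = (1 11 6 8 9 2) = [0, 11, 1, 3, 4, 5, 8, 7, 9, 2, 10, 6]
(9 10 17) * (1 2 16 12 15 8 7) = (1 2 16 12 15 8 7)(9 10 17) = [0, 2, 16, 3, 4, 5, 6, 1, 7, 10, 17, 11, 15, 13, 14, 8, 12, 9]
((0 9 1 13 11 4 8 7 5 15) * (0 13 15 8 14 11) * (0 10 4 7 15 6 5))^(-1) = (0 7 11 14 4 10 13 15 8 5 6 1 9)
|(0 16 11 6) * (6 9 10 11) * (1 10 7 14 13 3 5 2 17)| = 33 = |(0 16 6)(1 10 11 9 7 14 13 3 5 2 17)|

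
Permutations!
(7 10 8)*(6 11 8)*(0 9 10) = (0 9 10 6 11 8 7) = [9, 1, 2, 3, 4, 5, 11, 0, 7, 10, 6, 8]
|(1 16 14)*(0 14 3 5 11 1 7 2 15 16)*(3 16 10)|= |(16)(0 14 7 2 15 10 3 5 11 1)|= 10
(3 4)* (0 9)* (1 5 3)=(0 9)(1 5 3 4)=[9, 5, 2, 4, 1, 3, 6, 7, 8, 0]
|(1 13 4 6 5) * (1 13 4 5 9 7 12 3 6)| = |(1 4)(3 6 9 7 12)(5 13)| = 10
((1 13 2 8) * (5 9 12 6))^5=((1 13 2 8)(5 9 12 6))^5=(1 13 2 8)(5 9 12 6)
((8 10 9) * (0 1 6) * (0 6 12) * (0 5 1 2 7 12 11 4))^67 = ((0 2 7 12 5 1 11 4)(8 10 9))^67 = (0 12 11 2 5 4 7 1)(8 10 9)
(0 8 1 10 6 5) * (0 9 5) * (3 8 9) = (0 9 5 3 8 1 10 6) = [9, 10, 2, 8, 4, 3, 0, 7, 1, 5, 6]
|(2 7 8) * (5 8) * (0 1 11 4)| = |(0 1 11 4)(2 7 5 8)| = 4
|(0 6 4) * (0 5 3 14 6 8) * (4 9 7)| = 14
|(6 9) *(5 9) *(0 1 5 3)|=|(0 1 5 9 6 3)|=6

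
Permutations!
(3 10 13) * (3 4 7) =(3 10 13 4 7) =[0, 1, 2, 10, 7, 5, 6, 3, 8, 9, 13, 11, 12, 4]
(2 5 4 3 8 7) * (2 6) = (2 5 4 3 8 7 6) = [0, 1, 5, 8, 3, 4, 2, 6, 7]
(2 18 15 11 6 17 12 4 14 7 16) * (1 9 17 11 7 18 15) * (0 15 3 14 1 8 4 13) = (0 15 7 16 2 3 14 18 8 4 1 9 17 12 13)(6 11) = [15, 9, 3, 14, 1, 5, 11, 16, 4, 17, 10, 6, 13, 0, 18, 7, 2, 12, 8]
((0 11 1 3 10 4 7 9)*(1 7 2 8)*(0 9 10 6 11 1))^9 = ((0 1 3 6 11 7 10 4 2 8))^9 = (0 8 2 4 10 7 11 6 3 1)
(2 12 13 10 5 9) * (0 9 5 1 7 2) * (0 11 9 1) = (0 1 7 2 12 13 10)(9 11) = [1, 7, 12, 3, 4, 5, 6, 2, 8, 11, 0, 9, 13, 10]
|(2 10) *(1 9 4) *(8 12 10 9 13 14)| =|(1 13 14 8 12 10 2 9 4)| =9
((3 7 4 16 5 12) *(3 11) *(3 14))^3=(3 16 11 7 5 14 4 12)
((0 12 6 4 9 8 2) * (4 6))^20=((0 12 4 9 8 2))^20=(0 4 8)(2 12 9)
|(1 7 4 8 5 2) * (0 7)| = 7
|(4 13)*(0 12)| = |(0 12)(4 13)| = 2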